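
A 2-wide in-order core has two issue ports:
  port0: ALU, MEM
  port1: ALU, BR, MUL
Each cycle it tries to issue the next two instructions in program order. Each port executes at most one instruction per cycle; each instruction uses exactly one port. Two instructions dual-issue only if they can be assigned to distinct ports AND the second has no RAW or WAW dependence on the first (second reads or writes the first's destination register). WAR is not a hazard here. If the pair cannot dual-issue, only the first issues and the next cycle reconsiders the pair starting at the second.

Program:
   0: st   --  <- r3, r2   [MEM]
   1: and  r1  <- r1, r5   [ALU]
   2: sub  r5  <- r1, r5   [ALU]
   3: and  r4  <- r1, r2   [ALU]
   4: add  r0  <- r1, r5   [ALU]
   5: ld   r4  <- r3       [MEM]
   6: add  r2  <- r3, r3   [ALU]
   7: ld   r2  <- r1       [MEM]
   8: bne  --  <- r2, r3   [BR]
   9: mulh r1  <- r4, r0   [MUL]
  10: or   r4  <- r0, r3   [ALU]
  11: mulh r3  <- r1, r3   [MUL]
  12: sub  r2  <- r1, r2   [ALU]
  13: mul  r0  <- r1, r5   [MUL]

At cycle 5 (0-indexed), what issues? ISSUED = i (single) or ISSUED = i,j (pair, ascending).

  cy0 -> i0+i1 (st;and) dual
  cy1 -> i2+i3 (sub;and) dual
  cy2 -> i4+i5 (add;ld) dual
  cy3 -> i6 (add) WAW r2
  cy4 -> i7 (ld) RAW r2
  cy5 -> i8 (bne) no-port BR/MUL
  cy6 -> i9+i10 (mulh;or) dual
  cy7 -> i11+i12 (mulh;sub) dual
  cy8 -> i13 (mul) tail

ISSUED = 8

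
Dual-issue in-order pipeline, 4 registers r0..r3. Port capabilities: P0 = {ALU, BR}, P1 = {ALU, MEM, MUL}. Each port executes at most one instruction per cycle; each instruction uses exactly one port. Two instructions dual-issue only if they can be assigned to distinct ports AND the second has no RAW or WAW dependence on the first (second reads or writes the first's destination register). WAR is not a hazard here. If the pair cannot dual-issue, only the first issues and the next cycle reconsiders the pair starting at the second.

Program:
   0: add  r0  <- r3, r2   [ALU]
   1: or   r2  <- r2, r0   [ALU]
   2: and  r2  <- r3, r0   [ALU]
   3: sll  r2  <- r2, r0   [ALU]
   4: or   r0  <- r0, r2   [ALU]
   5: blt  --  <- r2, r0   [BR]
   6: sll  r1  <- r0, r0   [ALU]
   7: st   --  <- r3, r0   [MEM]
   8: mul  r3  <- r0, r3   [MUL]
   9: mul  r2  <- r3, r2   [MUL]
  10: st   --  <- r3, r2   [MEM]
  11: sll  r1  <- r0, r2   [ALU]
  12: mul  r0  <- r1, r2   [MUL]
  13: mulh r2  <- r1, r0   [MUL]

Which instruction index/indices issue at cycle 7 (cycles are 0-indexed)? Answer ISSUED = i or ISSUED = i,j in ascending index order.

  cy0 -> i0 (add) RAW r0
  cy1 -> i1 (or) WAW r2
  cy2 -> i2 (and) RAW+WAW r2
  cy3 -> i3 (sll) RAW r2
  cy4 -> i4 (or) RAW r0
  cy5 -> i5/i6 (blt sll) pair
  cy6 -> i7 (st) no-port MEM/MUL
  cy7 -> i8 (mul) no-port MUL/MUL
  cy8 -> i9 (mul) no-port MUL/MEM
  cy9 -> i10/i11 (st sll) pair
  cy10 -> i12 (mul) no-port MUL/MUL
  cy11 -> i13 (mulh) tail

ISSUED = 8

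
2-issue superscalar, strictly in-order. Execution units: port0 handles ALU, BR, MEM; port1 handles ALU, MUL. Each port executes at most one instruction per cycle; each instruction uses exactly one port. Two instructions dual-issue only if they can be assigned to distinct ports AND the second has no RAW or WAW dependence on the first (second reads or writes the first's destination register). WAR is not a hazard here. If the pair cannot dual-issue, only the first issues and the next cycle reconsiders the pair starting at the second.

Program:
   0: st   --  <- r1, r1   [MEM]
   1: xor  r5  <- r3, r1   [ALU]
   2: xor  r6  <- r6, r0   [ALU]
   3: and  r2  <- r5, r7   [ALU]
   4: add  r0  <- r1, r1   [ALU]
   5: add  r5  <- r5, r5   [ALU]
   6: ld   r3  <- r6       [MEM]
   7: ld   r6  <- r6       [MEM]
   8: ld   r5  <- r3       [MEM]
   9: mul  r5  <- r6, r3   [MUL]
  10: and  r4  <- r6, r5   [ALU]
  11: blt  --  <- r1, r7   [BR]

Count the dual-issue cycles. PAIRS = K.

PAIRS = 4

[0] i0+i1  st;xor  -- dual
[1] i2+i3  xor;and  -- dual
[2] i4+i5  add;add  -- dual
[3] i6  ld  -- no-port MEM/MEM
[4] i7  ld  -- no-port MEM/MEM
[5] i8  ld  -- WAW r5
[6] i9  mul  -- RAW r5
[7] i10+i11  and;blt  -- dual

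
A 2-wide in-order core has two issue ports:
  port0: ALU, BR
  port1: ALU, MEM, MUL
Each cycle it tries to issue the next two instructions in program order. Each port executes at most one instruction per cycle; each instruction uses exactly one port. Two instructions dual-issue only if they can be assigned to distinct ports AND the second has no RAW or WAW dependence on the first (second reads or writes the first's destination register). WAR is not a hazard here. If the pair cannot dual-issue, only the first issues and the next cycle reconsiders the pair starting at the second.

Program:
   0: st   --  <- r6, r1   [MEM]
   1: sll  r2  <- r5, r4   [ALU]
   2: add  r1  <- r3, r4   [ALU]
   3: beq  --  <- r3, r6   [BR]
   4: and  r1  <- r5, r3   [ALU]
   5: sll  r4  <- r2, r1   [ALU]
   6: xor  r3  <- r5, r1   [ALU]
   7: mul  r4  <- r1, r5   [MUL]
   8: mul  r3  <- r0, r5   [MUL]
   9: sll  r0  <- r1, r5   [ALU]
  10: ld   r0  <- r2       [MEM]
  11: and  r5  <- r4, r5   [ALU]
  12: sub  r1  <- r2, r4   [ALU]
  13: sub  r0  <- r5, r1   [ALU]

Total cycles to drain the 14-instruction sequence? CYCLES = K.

#0 head=0: st.MEM/sll.ALU i0/i1 dual
#1 head=2: add.ALU/beq.BR i2/i3 dual
#2 head=4: and.ALU i4 RAW r1
#3 head=5: sll.ALU/xor.ALU i5/i6 dual
#4 head=7: mul.MUL i7 no-port MUL/MUL
#5 head=8: mul.MUL/sll.ALU i8/i9 dual
#6 head=10: ld.MEM/and.ALU i10/i11 dual
#7 head=12: sub.ALU i12 RAW r1
#8 head=13: sub.ALU i13 tail

CYCLES = 9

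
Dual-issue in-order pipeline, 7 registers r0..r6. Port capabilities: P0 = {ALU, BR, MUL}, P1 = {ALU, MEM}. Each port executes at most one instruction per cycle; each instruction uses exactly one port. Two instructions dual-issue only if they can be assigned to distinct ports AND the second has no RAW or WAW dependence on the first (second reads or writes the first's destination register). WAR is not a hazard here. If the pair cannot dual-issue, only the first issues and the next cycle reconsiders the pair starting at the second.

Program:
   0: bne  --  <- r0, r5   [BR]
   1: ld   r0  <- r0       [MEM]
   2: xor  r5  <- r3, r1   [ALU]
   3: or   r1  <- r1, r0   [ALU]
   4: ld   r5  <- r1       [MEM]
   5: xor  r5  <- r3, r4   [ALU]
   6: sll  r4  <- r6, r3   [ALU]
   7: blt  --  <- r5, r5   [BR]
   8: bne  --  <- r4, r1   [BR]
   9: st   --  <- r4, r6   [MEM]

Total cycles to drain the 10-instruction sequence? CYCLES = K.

CYCLES = 6

#0 head=0: bne.BR;ld.MEM i0/i1 2-wide
#1 head=2: xor.ALU;or.ALU i2/i3 2-wide
#2 head=4: ld.MEM i4 WAW r5
#3 head=5: xor.ALU;sll.ALU i5/i6 2-wide
#4 head=7: blt.BR i7 no-port BR/BR
#5 head=8: bne.BR;st.MEM i8/i9 2-wide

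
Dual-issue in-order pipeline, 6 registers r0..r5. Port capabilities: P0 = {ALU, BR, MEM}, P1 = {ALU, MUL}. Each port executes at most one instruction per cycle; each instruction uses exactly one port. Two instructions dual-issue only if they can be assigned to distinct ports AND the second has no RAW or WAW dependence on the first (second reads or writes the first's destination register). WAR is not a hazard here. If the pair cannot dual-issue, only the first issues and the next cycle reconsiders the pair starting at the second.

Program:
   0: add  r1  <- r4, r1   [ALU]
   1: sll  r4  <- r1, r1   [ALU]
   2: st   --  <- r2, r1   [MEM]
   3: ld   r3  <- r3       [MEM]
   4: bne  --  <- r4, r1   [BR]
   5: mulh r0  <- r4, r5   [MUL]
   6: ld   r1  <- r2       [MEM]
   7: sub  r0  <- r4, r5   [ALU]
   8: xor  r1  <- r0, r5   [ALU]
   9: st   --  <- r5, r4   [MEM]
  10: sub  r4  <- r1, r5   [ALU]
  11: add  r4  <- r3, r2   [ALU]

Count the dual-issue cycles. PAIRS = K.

PAIRS = 4

c0: i0 add.ALU  RAW r1
c1: i1/i2 sll.ALU;st.MEM  dual
c2: i3 ld.MEM  no-port MEM/BR
c3: i4/i5 bne.BR;mulh.MUL  dual
c4: i6/i7 ld.MEM;sub.ALU  dual
c5: i8/i9 xor.ALU;st.MEM  dual
c6: i10 sub.ALU  WAW r4
c7: i11 add.ALU  tail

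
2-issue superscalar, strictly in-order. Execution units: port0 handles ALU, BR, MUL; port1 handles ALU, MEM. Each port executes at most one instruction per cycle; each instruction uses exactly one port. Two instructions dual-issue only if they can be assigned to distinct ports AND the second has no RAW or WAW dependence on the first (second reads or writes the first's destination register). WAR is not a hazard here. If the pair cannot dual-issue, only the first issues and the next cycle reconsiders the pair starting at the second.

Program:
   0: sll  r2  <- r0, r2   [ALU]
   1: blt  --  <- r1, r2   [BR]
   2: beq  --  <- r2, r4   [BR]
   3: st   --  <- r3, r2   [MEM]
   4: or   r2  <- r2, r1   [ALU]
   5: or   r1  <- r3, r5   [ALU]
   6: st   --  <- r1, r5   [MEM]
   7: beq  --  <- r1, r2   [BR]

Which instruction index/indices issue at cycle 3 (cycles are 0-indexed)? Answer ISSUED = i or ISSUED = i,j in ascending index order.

t=0 i0:sll ; RAW r2
t=1 i1:blt ; no-port BR/BR
t=2 i2+i3:beq st ; pair
t=3 i4+i5:or or ; pair
t=4 i6+i7:st beq ; pair

ISSUED = 4,5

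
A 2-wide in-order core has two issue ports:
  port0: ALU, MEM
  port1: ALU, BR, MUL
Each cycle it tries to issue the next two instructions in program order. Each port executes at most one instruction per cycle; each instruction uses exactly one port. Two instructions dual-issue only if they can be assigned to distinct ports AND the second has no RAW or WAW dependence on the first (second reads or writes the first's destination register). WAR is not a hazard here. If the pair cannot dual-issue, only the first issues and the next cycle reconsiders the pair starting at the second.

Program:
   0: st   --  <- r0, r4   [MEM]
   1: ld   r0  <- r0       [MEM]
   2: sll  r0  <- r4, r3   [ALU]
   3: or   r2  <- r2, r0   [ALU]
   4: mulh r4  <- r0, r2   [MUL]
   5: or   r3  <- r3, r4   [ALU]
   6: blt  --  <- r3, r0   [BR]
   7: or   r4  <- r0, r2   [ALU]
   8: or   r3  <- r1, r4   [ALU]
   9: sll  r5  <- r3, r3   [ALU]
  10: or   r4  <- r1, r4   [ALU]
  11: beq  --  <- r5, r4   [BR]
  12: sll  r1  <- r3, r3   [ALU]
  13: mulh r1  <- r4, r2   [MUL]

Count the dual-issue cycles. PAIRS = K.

#0 head=0: st i0 no-port MEM/MEM
#1 head=1: ld i1 WAW r0
#2 head=2: sll i2 RAW r0
#3 head=3: or i3 RAW r2
#4 head=4: mulh i4 RAW r4
#5 head=5: or i5 RAW r3
#6 head=6: blt or i6+i7 pair
#7 head=8: or i8 RAW r3
#8 head=9: sll or i9+i10 pair
#9 head=11: beq sll i11+i12 pair
#10 head=13: mulh i13 tail

PAIRS = 3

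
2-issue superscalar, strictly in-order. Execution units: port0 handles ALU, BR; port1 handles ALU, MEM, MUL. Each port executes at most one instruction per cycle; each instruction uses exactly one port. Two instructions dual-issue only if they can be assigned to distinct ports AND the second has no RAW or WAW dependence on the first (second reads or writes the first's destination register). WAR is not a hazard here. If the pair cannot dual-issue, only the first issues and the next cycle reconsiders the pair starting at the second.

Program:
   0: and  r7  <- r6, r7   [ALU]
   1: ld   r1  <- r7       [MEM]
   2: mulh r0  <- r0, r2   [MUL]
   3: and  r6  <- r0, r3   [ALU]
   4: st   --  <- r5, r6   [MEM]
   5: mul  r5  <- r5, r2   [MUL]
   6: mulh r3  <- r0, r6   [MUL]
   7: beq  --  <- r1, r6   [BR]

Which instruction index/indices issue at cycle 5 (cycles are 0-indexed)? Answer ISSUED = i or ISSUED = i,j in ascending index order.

[0] i0  and.ALU  -- RAW r7
[1] i1  ld.MEM  -- no-port MEM/MUL
[2] i2  mulh.MUL  -- RAW r0
[3] i3  and.ALU  -- RAW r6
[4] i4  st.MEM  -- no-port MEM/MUL
[5] i5  mul.MUL  -- no-port MUL/MUL
[6] i6/i7  mulh.MUL beq.BR  -- pair

ISSUED = 5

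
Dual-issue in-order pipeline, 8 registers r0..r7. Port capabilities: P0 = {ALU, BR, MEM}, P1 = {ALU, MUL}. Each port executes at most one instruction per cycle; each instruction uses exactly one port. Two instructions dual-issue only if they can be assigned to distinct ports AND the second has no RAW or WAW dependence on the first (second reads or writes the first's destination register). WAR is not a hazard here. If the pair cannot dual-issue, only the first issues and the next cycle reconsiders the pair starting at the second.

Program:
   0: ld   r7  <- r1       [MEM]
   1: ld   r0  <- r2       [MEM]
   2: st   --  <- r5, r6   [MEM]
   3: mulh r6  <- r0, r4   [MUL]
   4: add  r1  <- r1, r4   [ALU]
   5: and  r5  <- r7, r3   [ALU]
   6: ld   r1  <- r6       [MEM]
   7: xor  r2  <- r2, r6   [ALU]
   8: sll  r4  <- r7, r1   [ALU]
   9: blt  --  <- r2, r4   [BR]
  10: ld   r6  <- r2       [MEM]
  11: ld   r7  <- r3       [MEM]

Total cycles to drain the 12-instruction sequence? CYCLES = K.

CYCLES = 9

  cy0 -> i0 (ld) no-port MEM/MEM
  cy1 -> i1 (ld) no-port MEM/MEM
  cy2 -> i2,i3 (st mulh) pair
  cy3 -> i4,i5 (add and) pair
  cy4 -> i6,i7 (ld xor) pair
  cy5 -> i8 (sll) RAW r4
  cy6 -> i9 (blt) no-port BR/MEM
  cy7 -> i10 (ld) no-port MEM/MEM
  cy8 -> i11 (ld) tail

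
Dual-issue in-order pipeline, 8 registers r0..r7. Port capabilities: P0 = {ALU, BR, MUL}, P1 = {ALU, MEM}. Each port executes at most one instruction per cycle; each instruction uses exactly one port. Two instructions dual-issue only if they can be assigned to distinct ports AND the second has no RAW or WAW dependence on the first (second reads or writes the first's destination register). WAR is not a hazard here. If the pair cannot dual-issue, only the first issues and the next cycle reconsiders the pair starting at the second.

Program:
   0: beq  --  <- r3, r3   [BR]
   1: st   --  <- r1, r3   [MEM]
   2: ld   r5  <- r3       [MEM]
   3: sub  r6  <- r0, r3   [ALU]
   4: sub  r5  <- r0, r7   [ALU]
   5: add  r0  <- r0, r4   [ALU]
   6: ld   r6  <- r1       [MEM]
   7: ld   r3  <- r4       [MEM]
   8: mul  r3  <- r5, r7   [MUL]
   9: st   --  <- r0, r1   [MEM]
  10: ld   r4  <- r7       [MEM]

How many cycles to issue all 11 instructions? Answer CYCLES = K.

c0: i0&i1 beq.BR+st.MEM  dual
c1: i2&i3 ld.MEM+sub.ALU  dual
c2: i4&i5 sub.ALU+add.ALU  dual
c3: i6 ld.MEM  no-port MEM/MEM
c4: i7 ld.MEM  WAW r3
c5: i8&i9 mul.MUL+st.MEM  dual
c6: i10 ld.MEM  tail

CYCLES = 7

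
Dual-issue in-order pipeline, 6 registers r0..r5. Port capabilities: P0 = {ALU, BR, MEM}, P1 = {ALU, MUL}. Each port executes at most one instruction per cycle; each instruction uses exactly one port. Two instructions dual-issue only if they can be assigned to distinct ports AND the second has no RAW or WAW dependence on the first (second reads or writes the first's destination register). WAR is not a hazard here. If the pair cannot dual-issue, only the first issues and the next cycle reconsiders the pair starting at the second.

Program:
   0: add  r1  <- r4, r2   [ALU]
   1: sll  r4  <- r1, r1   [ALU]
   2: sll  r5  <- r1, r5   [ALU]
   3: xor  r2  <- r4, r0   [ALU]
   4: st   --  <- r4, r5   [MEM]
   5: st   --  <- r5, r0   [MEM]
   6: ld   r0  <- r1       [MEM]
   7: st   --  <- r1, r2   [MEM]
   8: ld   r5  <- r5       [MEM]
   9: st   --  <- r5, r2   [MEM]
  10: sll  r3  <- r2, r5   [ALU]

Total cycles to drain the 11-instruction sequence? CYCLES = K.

[0] i0  add  -- RAW r1
[1] i1&i2  sll sll  -- dual
[2] i3&i4  xor st  -- dual
[3] i5  st  -- no-port MEM/MEM
[4] i6  ld  -- no-port MEM/MEM
[5] i7  st  -- no-port MEM/MEM
[6] i8  ld  -- no-port MEM/MEM
[7] i9&i10  st sll  -- dual

CYCLES = 8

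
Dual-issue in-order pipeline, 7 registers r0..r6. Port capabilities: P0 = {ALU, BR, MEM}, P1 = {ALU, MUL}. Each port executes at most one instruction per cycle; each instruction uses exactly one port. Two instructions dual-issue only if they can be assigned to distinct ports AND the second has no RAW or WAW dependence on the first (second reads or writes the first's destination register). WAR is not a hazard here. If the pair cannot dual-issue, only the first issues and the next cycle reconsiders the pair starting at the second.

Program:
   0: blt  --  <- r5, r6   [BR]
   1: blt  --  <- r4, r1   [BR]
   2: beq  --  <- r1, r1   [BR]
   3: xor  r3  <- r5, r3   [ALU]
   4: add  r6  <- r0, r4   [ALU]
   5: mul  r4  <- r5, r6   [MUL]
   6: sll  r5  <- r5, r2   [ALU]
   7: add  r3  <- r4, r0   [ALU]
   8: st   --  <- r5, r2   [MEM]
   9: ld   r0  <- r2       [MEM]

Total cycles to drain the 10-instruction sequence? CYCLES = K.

c0: i0 blt.BR  no-port BR/BR
c1: i1 blt.BR  no-port BR/BR
c2: i2+i3 beq.BR+xor.ALU  pair
c3: i4 add.ALU  RAW r6
c4: i5+i6 mul.MUL+sll.ALU  pair
c5: i7+i8 add.ALU+st.MEM  pair
c6: i9 ld.MEM  tail

CYCLES = 7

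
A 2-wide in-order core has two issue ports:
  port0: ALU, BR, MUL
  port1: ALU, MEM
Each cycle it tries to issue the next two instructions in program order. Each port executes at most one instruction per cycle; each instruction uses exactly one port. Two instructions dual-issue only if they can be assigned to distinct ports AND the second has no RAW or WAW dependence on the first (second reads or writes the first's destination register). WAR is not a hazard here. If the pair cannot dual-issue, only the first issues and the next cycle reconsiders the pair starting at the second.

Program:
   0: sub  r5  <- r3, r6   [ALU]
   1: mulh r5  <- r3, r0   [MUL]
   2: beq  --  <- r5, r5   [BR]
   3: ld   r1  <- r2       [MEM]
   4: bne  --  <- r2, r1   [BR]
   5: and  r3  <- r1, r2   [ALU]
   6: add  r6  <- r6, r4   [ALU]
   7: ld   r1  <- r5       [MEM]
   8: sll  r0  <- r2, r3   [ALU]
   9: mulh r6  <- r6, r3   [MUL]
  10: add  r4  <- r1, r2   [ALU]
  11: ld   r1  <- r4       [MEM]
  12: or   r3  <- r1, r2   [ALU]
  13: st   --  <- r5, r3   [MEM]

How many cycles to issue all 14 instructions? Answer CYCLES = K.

  cy0 -> i0 (sub) WAW r5
  cy1 -> i1 (mulh) no-port MUL/BR
  cy2 -> i2+i3 (beq+ld) dual
  cy3 -> i4+i5 (bne+and) dual
  cy4 -> i6+i7 (add+ld) dual
  cy5 -> i8+i9 (sll+mulh) dual
  cy6 -> i10 (add) RAW r4
  cy7 -> i11 (ld) RAW r1
  cy8 -> i12 (or) RAW r3
  cy9 -> i13 (st) tail

CYCLES = 10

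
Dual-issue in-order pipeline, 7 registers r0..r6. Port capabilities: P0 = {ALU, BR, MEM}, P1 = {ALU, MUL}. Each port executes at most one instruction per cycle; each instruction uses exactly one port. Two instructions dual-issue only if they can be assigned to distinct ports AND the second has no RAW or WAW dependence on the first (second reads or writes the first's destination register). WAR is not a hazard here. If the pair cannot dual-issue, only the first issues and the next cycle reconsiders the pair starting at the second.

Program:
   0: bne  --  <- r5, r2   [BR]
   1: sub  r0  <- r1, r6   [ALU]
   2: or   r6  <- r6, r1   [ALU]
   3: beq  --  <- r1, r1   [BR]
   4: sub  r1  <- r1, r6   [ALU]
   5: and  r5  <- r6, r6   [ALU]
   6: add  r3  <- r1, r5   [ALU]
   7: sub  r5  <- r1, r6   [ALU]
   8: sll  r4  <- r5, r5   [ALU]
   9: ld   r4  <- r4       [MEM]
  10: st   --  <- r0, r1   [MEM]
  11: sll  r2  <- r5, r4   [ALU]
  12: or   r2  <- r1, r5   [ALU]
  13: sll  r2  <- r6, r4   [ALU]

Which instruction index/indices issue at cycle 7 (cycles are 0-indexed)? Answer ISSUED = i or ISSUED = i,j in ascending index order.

#0 head=0: bne/sub i0,i1 dual
#1 head=2: or/beq i2,i3 dual
#2 head=4: sub/and i4,i5 dual
#3 head=6: add/sub i6,i7 dual
#4 head=8: sll i8 RAW+WAW r4
#5 head=9: ld i9 no-port MEM/MEM
#6 head=10: st/sll i10,i11 dual
#7 head=12: or i12 WAW r2
#8 head=13: sll i13 tail

ISSUED = 12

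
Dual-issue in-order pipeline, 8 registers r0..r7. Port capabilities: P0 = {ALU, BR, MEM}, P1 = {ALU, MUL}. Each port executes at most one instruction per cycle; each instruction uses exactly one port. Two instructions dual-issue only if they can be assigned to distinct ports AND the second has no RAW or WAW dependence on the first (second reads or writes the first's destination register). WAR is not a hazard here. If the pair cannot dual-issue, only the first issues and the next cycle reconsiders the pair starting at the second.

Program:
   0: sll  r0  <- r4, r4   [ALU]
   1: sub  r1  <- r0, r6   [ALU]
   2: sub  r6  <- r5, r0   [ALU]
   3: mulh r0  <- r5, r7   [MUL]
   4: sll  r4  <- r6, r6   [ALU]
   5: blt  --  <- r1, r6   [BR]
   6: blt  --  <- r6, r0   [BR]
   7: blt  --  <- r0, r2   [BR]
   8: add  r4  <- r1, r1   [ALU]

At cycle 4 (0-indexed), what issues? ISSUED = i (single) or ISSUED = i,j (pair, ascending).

  cy0 -> i0 (sll) RAW r0
  cy1 -> i1&i2 (sub/sub) pair
  cy2 -> i3&i4 (mulh/sll) pair
  cy3 -> i5 (blt) no-port BR/BR
  cy4 -> i6 (blt) no-port BR/BR
  cy5 -> i7&i8 (blt/add) pair

ISSUED = 6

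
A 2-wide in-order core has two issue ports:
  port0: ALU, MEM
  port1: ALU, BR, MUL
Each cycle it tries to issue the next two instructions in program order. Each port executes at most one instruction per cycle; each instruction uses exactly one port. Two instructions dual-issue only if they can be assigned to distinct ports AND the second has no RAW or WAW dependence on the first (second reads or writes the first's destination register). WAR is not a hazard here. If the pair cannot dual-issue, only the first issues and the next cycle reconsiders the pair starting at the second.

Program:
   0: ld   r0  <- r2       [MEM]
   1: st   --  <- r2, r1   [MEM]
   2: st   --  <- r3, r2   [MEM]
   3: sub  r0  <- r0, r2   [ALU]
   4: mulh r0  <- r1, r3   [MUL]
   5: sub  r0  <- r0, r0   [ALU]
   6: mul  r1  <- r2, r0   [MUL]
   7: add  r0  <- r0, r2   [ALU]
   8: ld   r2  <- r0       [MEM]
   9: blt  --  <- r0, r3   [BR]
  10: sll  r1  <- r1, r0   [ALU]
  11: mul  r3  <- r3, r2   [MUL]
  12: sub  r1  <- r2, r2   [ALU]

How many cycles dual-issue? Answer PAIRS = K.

  cy0 -> i0 (ld) no-port MEM/MEM
  cy1 -> i1 (st) no-port MEM/MEM
  cy2 -> i2+i3 (st/sub) pair
  cy3 -> i4 (mulh) RAW+WAW r0
  cy4 -> i5 (sub) RAW r0
  cy5 -> i6+i7 (mul/add) pair
  cy6 -> i8+i9 (ld/blt) pair
  cy7 -> i10+i11 (sll/mul) pair
  cy8 -> i12 (sub) tail

PAIRS = 4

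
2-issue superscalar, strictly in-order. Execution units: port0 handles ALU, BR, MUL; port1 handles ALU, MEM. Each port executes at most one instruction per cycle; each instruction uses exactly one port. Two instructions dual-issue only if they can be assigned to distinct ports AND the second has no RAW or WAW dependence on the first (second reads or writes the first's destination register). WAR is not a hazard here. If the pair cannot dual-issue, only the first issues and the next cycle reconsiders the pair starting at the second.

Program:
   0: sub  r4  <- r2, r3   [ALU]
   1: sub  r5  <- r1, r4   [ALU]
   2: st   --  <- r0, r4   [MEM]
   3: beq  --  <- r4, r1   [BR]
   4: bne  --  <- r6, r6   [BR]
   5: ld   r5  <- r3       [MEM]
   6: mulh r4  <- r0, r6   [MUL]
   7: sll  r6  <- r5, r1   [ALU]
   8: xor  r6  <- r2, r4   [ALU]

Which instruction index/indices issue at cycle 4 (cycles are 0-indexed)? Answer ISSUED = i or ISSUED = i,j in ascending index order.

  cy0 -> i0 (sub) RAW r4
  cy1 -> i1&i2 (sub st) 2-wide
  cy2 -> i3 (beq) no-port BR/BR
  cy3 -> i4&i5 (bne ld) 2-wide
  cy4 -> i6&i7 (mulh sll) 2-wide
  cy5 -> i8 (xor) tail

ISSUED = 6,7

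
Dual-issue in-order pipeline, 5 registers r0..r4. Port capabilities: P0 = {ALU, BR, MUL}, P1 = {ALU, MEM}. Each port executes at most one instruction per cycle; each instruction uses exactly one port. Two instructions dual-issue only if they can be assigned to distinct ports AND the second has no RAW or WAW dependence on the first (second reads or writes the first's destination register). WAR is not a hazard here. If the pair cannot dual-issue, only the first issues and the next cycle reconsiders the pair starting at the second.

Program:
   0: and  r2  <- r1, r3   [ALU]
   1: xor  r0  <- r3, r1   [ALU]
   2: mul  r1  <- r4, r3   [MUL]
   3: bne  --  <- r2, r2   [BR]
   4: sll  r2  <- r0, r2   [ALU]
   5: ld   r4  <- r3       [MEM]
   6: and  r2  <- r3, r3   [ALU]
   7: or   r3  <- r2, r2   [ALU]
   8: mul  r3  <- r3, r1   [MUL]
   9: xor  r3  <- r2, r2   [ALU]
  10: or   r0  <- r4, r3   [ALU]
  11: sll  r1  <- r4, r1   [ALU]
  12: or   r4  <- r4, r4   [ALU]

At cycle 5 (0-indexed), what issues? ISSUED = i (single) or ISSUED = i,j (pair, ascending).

  cy0 -> i0/i1 (and+xor) dual
  cy1 -> i2 (mul) no-port MUL/BR
  cy2 -> i3/i4 (bne+sll) dual
  cy3 -> i5/i6 (ld+and) dual
  cy4 -> i7 (or) RAW+WAW r3
  cy5 -> i8 (mul) WAW r3
  cy6 -> i9 (xor) RAW r3
  cy7 -> i10/i11 (or+sll) dual
  cy8 -> i12 (or) tail

ISSUED = 8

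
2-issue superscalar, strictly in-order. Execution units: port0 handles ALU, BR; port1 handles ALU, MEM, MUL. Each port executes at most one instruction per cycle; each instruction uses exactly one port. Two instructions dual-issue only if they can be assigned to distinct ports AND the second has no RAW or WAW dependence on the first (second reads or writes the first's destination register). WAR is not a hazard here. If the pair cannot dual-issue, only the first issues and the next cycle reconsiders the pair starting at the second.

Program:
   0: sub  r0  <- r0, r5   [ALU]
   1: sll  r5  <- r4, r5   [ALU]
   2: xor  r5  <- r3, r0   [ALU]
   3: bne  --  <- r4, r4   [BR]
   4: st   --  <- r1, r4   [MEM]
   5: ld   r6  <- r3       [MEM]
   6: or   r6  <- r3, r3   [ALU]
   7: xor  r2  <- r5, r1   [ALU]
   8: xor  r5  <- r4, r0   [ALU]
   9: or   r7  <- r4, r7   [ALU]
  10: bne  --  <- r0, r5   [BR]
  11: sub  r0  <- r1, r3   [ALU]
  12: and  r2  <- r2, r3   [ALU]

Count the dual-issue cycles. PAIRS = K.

PAIRS = 5

t=0 i0,i1:sub+sll ; dual
t=1 i2,i3:xor+bne ; dual
t=2 i4:st ; no-port MEM/MEM
t=3 i5:ld ; WAW r6
t=4 i6,i7:or+xor ; dual
t=5 i8,i9:xor+or ; dual
t=6 i10,i11:bne+sub ; dual
t=7 i12:and ; tail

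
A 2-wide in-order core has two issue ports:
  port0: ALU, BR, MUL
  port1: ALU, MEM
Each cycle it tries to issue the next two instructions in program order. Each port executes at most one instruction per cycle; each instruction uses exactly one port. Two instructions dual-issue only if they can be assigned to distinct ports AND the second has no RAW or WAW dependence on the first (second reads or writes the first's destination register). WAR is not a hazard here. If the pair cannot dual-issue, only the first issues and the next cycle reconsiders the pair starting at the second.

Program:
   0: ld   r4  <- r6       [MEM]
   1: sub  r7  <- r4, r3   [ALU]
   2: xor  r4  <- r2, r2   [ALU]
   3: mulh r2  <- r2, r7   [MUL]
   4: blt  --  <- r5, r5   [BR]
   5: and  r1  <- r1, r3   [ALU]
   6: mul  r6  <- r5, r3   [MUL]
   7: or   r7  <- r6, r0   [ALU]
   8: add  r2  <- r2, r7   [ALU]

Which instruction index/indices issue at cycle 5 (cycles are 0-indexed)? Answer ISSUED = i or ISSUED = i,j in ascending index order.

t=0 i0:ld ; RAW r4
t=1 i1/i2:sub+xor ; pair
t=2 i3:mulh ; no-port MUL/BR
t=3 i4/i5:blt+and ; pair
t=4 i6:mul ; RAW r6
t=5 i7:or ; RAW r7
t=6 i8:add ; tail

ISSUED = 7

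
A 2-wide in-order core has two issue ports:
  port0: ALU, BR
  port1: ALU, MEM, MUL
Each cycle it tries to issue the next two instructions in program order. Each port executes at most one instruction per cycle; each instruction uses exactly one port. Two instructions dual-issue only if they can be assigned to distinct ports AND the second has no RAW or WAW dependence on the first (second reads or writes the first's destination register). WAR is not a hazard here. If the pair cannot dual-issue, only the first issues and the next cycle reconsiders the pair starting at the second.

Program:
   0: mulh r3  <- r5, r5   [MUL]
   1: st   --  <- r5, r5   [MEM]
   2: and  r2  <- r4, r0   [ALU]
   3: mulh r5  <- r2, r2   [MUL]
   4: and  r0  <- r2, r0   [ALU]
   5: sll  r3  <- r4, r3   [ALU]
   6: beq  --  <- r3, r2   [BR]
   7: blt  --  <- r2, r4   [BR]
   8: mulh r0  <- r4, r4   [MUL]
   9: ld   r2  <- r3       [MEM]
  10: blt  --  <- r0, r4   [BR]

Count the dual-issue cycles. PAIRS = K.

PAIRS = 4

[0] i0  mulh.MUL  -- no-port MUL/MEM
[1] i1&i2  st.MEM;and.ALU  -- pair
[2] i3&i4  mulh.MUL;and.ALU  -- pair
[3] i5  sll.ALU  -- RAW r3
[4] i6  beq.BR  -- no-port BR/BR
[5] i7&i8  blt.BR;mulh.MUL  -- pair
[6] i9&i10  ld.MEM;blt.BR  -- pair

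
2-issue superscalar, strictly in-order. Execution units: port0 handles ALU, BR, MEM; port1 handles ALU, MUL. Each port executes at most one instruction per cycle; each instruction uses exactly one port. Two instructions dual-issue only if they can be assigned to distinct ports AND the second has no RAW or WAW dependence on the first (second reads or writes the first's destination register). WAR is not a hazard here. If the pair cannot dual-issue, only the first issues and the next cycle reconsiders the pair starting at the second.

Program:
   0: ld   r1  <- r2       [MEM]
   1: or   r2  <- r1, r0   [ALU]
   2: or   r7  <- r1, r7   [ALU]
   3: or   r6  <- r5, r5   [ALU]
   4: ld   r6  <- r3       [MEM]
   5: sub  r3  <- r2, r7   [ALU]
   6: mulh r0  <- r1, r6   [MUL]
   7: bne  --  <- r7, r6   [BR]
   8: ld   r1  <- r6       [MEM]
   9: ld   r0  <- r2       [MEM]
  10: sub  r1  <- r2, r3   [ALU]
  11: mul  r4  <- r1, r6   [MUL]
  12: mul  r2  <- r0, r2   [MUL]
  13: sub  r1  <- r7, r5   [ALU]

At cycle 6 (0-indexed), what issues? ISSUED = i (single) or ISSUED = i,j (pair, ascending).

ISSUED = 9,10

  cy0 -> i0 (ld.MEM) RAW r1
  cy1 -> i1&i2 (or.ALU or.ALU) 2-wide
  cy2 -> i3 (or.ALU) WAW r6
  cy3 -> i4&i5 (ld.MEM sub.ALU) 2-wide
  cy4 -> i6&i7 (mulh.MUL bne.BR) 2-wide
  cy5 -> i8 (ld.MEM) no-port MEM/MEM
  cy6 -> i9&i10 (ld.MEM sub.ALU) 2-wide
  cy7 -> i11 (mul.MUL) no-port MUL/MUL
  cy8 -> i12&i13 (mul.MUL sub.ALU) 2-wide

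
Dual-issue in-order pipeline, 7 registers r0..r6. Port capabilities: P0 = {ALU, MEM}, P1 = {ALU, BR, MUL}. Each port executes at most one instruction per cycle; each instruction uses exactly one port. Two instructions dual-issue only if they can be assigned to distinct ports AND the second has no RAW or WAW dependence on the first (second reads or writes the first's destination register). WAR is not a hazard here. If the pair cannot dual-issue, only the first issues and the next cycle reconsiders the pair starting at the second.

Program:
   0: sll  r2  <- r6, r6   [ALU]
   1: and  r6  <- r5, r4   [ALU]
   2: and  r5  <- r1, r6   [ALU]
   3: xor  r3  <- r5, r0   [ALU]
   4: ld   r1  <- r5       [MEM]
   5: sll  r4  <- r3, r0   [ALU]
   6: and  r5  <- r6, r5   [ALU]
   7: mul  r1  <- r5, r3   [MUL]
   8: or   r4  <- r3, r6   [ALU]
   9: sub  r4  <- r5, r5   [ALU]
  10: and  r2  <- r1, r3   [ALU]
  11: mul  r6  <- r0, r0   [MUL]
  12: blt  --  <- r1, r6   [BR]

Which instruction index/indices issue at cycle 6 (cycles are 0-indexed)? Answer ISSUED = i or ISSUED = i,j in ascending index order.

t=0 i0,i1:sll and ; pair
t=1 i2:and ; RAW r5
t=2 i3,i4:xor ld ; pair
t=3 i5,i6:sll and ; pair
t=4 i7,i8:mul or ; pair
t=5 i9,i10:sub and ; pair
t=6 i11:mul ; no-port MUL/BR
t=7 i12:blt ; tail

ISSUED = 11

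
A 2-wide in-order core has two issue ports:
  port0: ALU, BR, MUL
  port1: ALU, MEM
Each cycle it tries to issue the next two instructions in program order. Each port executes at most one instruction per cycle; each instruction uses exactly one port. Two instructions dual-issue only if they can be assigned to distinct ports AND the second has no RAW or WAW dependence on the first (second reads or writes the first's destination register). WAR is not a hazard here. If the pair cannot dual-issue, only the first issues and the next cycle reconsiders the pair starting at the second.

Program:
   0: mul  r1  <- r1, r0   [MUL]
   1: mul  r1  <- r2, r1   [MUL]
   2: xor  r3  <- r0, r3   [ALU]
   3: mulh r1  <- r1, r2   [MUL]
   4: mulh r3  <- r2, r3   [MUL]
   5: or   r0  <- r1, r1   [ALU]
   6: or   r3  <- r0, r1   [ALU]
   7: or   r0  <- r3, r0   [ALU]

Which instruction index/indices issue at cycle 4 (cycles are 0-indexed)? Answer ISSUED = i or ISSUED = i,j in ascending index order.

ISSUED = 6

t=0 i0:mul.MUL ; no-port MUL/MUL
t=1 i1/i2:mul.MUL xor.ALU ; 2-wide
t=2 i3:mulh.MUL ; no-port MUL/MUL
t=3 i4/i5:mulh.MUL or.ALU ; 2-wide
t=4 i6:or.ALU ; RAW r3
t=5 i7:or.ALU ; tail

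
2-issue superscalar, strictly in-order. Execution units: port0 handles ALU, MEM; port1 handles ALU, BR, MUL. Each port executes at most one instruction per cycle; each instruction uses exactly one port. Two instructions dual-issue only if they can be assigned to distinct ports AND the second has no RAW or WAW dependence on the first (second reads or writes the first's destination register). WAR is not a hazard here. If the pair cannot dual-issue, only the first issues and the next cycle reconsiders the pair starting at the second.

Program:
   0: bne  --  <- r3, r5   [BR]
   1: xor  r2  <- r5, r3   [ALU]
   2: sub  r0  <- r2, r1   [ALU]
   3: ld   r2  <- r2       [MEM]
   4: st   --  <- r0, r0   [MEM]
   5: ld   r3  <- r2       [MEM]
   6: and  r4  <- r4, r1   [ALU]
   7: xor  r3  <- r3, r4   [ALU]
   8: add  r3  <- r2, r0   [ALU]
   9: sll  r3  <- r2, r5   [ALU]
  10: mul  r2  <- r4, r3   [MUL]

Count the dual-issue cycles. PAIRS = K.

t=0 i0&i1:bne xor ; 2-wide
t=1 i2&i3:sub ld ; 2-wide
t=2 i4:st ; no-port MEM/MEM
t=3 i5&i6:ld and ; 2-wide
t=4 i7:xor ; WAW r3
t=5 i8:add ; WAW r3
t=6 i9:sll ; RAW r3
t=7 i10:mul ; tail

PAIRS = 3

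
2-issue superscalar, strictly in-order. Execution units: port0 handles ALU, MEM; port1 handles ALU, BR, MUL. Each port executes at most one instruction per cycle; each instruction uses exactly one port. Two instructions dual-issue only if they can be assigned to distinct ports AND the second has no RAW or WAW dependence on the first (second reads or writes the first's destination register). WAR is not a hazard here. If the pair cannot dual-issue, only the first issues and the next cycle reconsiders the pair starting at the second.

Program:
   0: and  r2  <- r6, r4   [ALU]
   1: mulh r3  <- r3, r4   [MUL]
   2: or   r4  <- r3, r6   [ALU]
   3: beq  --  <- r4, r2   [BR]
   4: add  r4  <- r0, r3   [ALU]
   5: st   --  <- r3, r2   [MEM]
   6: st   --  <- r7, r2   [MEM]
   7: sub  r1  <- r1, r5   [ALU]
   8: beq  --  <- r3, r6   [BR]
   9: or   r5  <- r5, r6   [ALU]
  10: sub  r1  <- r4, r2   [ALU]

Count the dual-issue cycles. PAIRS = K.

PAIRS = 4

#0 head=0: and mulh i0+i1 dual
#1 head=2: or i2 RAW r4
#2 head=3: beq add i3+i4 dual
#3 head=5: st i5 no-port MEM/MEM
#4 head=6: st sub i6+i7 dual
#5 head=8: beq or i8+i9 dual
#6 head=10: sub i10 tail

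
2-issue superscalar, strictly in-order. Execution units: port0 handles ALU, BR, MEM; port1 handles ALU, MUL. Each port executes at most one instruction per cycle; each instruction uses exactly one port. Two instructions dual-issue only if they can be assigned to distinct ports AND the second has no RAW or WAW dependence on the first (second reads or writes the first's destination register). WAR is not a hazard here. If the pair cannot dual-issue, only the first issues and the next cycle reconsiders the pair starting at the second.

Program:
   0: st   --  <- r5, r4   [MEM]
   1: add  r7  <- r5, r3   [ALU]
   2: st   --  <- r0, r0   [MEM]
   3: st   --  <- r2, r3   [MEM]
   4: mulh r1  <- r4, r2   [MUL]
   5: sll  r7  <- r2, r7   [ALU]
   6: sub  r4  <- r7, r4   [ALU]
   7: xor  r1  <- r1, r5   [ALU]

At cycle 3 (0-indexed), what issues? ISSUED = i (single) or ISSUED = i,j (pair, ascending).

[0] i0,i1  st/add  -- dual
[1] i2  st  -- no-port MEM/MEM
[2] i3,i4  st/mulh  -- dual
[3] i5  sll  -- RAW r7
[4] i6,i7  sub/xor  -- dual

ISSUED = 5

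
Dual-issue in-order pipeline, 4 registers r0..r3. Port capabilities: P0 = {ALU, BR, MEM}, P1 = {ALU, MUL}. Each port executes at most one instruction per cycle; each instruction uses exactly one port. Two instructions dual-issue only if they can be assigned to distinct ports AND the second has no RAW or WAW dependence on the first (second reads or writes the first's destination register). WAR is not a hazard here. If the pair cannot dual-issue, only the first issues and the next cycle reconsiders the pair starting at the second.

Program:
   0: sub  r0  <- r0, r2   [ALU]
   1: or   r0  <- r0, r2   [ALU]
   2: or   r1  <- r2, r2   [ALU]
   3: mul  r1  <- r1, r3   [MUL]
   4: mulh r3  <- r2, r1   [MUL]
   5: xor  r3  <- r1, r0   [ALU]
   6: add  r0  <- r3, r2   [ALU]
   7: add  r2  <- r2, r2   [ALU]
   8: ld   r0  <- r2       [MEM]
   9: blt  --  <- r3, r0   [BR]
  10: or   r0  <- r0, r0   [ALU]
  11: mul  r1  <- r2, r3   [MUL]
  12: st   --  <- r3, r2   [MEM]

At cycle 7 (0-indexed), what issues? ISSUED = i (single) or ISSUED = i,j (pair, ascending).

0. sub @i0  | RAW+WAW r0
1. or+or @i1+i2  | 2-wide
2. mul @i3  | no-port MUL/MUL
3. mulh @i4  | WAW r3
4. xor @i5  | RAW r3
5. add+add @i6+i7  | 2-wide
6. ld @i8  | no-port MEM/BR
7. blt+or @i9+i10  | 2-wide
8. mul+st @i11+i12  | 2-wide

ISSUED = 9,10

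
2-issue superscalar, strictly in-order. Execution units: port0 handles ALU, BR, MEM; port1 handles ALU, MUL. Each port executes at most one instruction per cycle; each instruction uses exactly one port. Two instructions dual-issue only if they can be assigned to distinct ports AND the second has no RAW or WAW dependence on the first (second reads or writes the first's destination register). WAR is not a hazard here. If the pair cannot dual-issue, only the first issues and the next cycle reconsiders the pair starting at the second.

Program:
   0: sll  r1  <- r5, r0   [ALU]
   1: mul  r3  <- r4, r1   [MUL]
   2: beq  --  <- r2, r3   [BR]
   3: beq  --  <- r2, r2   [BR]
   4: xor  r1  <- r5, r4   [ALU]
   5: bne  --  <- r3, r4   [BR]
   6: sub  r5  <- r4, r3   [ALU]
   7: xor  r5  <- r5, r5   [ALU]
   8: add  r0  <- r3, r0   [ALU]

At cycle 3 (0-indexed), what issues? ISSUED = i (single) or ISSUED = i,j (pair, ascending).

ISSUED = 3,4

c0: i0 sll  RAW r1
c1: i1 mul  RAW r3
c2: i2 beq  no-port BR/BR
c3: i3,i4 beq xor  2-wide
c4: i5,i6 bne sub  2-wide
c5: i7,i8 xor add  2-wide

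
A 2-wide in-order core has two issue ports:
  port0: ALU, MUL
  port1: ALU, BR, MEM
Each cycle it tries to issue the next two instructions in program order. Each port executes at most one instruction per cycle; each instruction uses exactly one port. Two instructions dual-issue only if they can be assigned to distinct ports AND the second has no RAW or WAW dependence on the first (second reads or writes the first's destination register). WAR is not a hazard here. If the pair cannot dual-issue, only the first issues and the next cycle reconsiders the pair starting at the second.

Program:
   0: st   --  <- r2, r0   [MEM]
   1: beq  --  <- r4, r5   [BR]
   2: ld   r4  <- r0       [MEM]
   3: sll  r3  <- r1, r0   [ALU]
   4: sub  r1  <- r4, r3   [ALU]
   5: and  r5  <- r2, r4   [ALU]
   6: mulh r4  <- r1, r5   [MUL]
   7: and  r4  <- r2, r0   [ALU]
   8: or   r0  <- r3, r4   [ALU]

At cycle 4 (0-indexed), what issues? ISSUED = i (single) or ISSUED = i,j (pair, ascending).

t=0 i0:st ; no-port MEM/BR
t=1 i1:beq ; no-port BR/MEM
t=2 i2&i3:ld+sll ; dual
t=3 i4&i5:sub+and ; dual
t=4 i6:mulh ; WAW r4
t=5 i7:and ; RAW r4
t=6 i8:or ; tail

ISSUED = 6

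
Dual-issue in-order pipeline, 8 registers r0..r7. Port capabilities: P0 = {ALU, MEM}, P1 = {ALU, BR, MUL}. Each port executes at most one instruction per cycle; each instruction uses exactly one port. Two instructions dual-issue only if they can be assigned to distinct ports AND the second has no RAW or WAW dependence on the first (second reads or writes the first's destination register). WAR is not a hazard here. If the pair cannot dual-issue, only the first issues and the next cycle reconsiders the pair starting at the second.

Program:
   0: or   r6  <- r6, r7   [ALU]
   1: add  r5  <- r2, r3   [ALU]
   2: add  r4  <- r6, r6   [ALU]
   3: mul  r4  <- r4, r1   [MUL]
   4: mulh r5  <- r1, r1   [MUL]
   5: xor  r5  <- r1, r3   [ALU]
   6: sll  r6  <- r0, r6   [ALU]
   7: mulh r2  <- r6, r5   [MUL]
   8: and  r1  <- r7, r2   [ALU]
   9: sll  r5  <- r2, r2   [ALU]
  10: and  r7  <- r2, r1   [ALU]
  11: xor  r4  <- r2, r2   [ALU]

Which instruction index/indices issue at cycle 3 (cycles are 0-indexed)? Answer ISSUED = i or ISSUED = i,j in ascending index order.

t=0 i0,i1:or;add ; pair
t=1 i2:add ; RAW+WAW r4
t=2 i3:mul ; no-port MUL/MUL
t=3 i4:mulh ; WAW r5
t=4 i5,i6:xor;sll ; pair
t=5 i7:mulh ; RAW r2
t=6 i8,i9:and;sll ; pair
t=7 i10,i11:and;xor ; pair

ISSUED = 4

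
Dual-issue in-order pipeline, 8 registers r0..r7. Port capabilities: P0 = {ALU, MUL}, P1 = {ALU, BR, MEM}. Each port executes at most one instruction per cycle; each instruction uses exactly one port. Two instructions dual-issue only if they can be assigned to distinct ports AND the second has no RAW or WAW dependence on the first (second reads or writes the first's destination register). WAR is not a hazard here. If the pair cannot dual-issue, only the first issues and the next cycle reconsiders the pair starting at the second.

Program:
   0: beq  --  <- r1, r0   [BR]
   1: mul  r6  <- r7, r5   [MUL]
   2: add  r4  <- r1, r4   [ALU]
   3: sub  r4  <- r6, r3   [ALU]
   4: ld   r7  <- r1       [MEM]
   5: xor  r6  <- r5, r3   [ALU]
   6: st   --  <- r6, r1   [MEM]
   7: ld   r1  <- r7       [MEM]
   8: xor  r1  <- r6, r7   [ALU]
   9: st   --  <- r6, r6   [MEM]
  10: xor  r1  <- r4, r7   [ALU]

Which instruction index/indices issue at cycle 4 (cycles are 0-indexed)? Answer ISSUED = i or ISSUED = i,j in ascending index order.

  cy0 -> i0,i1 (beq.BR/mul.MUL) 2-wide
  cy1 -> i2 (add.ALU) WAW r4
  cy2 -> i3,i4 (sub.ALU/ld.MEM) 2-wide
  cy3 -> i5 (xor.ALU) RAW r6
  cy4 -> i6 (st.MEM) no-port MEM/MEM
  cy5 -> i7 (ld.MEM) WAW r1
  cy6 -> i8,i9 (xor.ALU/st.MEM) 2-wide
  cy7 -> i10 (xor.ALU) tail

ISSUED = 6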